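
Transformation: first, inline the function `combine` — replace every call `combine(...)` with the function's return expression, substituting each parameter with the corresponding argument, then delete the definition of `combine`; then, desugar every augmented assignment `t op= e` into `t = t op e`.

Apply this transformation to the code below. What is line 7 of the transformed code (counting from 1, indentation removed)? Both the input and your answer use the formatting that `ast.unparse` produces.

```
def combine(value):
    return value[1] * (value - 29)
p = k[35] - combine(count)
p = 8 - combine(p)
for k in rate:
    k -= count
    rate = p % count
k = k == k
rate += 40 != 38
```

Transformed code:
p = k[35] - count[1] * (count - 29)
p = 8 - p[1] * (p - 29)
for k in rate:
    k = k - count
    rate = p % count
k = k == k
rate = rate + (40 != 38)

rate = rate + (40 != 38)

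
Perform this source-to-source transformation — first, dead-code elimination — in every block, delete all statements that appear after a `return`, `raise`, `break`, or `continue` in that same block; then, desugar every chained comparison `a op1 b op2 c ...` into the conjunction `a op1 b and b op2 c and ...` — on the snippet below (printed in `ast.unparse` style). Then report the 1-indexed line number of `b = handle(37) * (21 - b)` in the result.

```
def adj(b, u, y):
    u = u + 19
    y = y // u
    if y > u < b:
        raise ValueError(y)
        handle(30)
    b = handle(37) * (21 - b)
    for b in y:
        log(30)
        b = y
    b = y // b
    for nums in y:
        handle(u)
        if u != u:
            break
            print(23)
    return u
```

Transformed code:
def adj(b, u, y):
    u = u + 19
    y = y // u
    if y > u and u < b:
        raise ValueError(y)
    b = handle(37) * (21 - b)
    for b in y:
        log(30)
        b = y
    b = y // b
    for nums in y:
        handle(u)
        if u != u:
            break
    return u

6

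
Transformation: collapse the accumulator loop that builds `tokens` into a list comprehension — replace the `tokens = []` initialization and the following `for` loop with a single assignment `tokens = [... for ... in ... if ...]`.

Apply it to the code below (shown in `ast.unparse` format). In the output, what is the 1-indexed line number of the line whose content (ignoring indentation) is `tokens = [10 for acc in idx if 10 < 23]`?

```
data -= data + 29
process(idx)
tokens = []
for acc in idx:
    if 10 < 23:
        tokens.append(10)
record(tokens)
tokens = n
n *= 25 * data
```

3

Transformed code:
data -= data + 29
process(idx)
tokens = [10 for acc in idx if 10 < 23]
record(tokens)
tokens = n
n *= 25 * data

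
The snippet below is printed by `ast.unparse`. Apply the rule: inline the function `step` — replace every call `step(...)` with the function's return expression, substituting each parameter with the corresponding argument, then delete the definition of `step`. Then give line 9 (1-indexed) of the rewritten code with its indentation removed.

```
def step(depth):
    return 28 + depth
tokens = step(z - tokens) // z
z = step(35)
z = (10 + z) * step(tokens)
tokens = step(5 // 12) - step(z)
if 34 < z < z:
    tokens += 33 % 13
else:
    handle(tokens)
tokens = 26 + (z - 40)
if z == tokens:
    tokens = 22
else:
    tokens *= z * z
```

Transformed code:
tokens = (28 + (z - tokens)) // z
z = 28 + 35
z = (10 + z) * (28 + tokens)
tokens = 28 + 5 // 12 - (28 + z)
if 34 < z < z:
    tokens += 33 % 13
else:
    handle(tokens)
tokens = 26 + (z - 40)
if z == tokens:
    tokens = 22
else:
    tokens *= z * z

tokens = 26 + (z - 40)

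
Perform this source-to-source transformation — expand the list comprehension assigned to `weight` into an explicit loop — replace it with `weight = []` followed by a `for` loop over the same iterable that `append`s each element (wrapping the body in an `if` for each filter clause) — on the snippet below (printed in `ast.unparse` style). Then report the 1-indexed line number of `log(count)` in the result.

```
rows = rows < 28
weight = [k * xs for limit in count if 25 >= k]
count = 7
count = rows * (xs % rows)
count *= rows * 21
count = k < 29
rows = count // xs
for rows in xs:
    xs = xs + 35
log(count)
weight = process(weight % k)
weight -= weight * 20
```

13

Transformed code:
rows = rows < 28
weight = []
for limit in count:
    if 25 >= k:
        weight.append(k * xs)
count = 7
count = rows * (xs % rows)
count *= rows * 21
count = k < 29
rows = count // xs
for rows in xs:
    xs = xs + 35
log(count)
weight = process(weight % k)
weight -= weight * 20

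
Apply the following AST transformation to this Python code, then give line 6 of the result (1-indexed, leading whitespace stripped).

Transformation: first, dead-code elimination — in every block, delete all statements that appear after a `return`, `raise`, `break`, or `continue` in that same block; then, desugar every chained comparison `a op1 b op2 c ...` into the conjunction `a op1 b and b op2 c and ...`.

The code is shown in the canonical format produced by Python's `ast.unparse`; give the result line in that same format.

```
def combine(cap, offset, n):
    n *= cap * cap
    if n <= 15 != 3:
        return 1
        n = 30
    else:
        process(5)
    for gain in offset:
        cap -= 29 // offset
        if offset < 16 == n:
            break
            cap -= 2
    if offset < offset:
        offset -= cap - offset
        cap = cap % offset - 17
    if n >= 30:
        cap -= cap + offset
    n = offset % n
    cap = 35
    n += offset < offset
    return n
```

process(5)

Transformed code:
def combine(cap, offset, n):
    n *= cap * cap
    if n <= 15 and 15 != 3:
        return 1
    else:
        process(5)
    for gain in offset:
        cap -= 29 // offset
        if offset < 16 and 16 == n:
            break
    if offset < offset:
        offset -= cap - offset
        cap = cap % offset - 17
    if n >= 30:
        cap -= cap + offset
    n = offset % n
    cap = 35
    n += offset < offset
    return n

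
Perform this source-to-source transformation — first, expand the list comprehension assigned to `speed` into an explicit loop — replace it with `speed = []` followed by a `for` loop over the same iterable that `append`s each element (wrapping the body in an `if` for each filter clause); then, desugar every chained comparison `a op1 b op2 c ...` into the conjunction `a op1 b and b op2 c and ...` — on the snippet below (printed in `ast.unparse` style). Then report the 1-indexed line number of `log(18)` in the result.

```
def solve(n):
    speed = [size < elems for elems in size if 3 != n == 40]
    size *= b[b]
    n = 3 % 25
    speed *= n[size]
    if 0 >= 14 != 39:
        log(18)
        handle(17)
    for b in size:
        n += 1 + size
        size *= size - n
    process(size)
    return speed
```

10

Transformed code:
def solve(n):
    speed = []
    for elems in size:
        if 3 != n and n == 40:
            speed.append(size < elems)
    size *= b[b]
    n = 3 % 25
    speed *= n[size]
    if 0 >= 14 and 14 != 39:
        log(18)
        handle(17)
    for b in size:
        n += 1 + size
        size *= size - n
    process(size)
    return speed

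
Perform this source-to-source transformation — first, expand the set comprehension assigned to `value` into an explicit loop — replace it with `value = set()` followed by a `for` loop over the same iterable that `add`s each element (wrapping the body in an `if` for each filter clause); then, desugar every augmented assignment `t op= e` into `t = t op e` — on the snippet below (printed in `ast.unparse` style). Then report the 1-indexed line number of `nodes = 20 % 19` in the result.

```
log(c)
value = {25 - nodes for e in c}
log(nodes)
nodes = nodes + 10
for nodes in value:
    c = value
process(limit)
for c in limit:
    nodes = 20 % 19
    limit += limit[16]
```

11

Transformed code:
log(c)
value = set()
for e in c:
    value.add(25 - nodes)
log(nodes)
nodes = nodes + 10
for nodes in value:
    c = value
process(limit)
for c in limit:
    nodes = 20 % 19
    limit = limit + limit[16]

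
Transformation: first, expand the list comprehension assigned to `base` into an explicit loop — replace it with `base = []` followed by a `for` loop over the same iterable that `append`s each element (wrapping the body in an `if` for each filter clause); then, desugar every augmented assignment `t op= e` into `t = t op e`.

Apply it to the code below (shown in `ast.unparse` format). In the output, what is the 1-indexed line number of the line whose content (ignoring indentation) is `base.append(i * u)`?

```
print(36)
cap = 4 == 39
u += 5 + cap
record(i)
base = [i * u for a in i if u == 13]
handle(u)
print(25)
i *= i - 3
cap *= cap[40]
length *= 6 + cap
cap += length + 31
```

8

Transformed code:
print(36)
cap = 4 == 39
u = u + (5 + cap)
record(i)
base = []
for a in i:
    if u == 13:
        base.append(i * u)
handle(u)
print(25)
i = i * (i - 3)
cap = cap * cap[40]
length = length * (6 + cap)
cap = cap + (length + 31)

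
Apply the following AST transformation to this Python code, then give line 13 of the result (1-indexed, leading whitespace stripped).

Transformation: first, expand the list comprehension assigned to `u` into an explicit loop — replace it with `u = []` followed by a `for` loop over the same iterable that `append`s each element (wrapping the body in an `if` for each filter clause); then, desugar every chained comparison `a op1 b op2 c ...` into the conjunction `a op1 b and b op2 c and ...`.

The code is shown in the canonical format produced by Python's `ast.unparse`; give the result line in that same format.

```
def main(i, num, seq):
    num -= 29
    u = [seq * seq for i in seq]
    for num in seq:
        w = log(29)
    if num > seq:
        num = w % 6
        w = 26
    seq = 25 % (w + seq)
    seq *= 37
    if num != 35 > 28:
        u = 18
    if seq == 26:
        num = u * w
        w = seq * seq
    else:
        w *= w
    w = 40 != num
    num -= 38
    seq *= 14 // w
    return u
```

Transformed code:
def main(i, num, seq):
    num -= 29
    u = []
    for i in seq:
        u.append(seq * seq)
    for num in seq:
        w = log(29)
    if num > seq:
        num = w % 6
        w = 26
    seq = 25 % (w + seq)
    seq *= 37
    if num != 35 and 35 > 28:
        u = 18
    if seq == 26:
        num = u * w
        w = seq * seq
    else:
        w *= w
    w = 40 != num
    num -= 38
    seq *= 14 // w
    return u

if num != 35 and 35 > 28:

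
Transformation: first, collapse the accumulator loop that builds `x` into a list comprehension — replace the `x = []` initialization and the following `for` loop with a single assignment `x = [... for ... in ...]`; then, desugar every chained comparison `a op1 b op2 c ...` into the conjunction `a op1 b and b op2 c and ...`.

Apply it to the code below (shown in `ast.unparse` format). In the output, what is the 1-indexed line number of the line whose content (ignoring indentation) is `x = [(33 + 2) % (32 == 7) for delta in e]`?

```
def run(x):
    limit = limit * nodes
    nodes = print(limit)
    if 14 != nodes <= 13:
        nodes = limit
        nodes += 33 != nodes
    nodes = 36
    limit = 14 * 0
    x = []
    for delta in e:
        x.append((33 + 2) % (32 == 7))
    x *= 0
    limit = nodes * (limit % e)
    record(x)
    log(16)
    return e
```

Transformed code:
def run(x):
    limit = limit * nodes
    nodes = print(limit)
    if 14 != nodes and nodes <= 13:
        nodes = limit
        nodes += 33 != nodes
    nodes = 36
    limit = 14 * 0
    x = [(33 + 2) % (32 == 7) for delta in e]
    x *= 0
    limit = nodes * (limit % e)
    record(x)
    log(16)
    return e

9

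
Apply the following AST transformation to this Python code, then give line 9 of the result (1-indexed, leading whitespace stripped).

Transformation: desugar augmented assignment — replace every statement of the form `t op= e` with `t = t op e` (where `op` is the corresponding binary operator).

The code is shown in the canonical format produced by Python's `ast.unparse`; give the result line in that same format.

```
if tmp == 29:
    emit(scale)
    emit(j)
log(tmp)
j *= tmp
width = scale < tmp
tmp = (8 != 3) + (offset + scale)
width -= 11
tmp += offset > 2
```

Transformed code:
if tmp == 29:
    emit(scale)
    emit(j)
log(tmp)
j = j * tmp
width = scale < tmp
tmp = (8 != 3) + (offset + scale)
width = width - 11
tmp = tmp + (offset > 2)

tmp = tmp + (offset > 2)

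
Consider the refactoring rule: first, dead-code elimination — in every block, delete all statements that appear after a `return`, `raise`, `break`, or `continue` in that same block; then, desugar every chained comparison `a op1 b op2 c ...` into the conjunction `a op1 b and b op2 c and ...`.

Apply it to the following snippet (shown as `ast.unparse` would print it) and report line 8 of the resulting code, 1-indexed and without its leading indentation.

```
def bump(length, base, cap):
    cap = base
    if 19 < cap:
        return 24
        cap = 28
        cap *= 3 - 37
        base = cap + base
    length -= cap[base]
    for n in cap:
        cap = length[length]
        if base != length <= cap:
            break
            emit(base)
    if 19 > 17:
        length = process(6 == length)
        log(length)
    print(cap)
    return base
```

if base != length and length <= cap:

Transformed code:
def bump(length, base, cap):
    cap = base
    if 19 < cap:
        return 24
    length -= cap[base]
    for n in cap:
        cap = length[length]
        if base != length and length <= cap:
            break
    if 19 > 17:
        length = process(6 == length)
        log(length)
    print(cap)
    return base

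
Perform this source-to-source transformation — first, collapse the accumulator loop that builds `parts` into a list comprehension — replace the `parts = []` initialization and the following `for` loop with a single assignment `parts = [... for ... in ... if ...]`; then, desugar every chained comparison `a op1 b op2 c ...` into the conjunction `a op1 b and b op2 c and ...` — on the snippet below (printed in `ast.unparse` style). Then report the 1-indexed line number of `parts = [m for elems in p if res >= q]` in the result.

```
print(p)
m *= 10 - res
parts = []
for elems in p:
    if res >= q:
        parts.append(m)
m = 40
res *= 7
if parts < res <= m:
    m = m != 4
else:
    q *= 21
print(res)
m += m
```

3

Transformed code:
print(p)
m *= 10 - res
parts = [m for elems in p if res >= q]
m = 40
res *= 7
if parts < res and res <= m:
    m = m != 4
else:
    q *= 21
print(res)
m += m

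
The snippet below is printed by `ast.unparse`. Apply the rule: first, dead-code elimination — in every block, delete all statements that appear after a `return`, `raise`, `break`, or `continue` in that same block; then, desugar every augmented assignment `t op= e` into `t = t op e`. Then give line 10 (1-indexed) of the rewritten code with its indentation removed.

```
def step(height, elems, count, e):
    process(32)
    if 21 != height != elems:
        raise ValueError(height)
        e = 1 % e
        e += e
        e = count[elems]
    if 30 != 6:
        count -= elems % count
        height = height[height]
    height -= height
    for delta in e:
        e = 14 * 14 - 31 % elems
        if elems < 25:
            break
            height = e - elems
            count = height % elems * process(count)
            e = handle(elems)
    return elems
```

Transformed code:
def step(height, elems, count, e):
    process(32)
    if 21 != height != elems:
        raise ValueError(height)
    if 30 != 6:
        count = count - elems % count
        height = height[height]
    height = height - height
    for delta in e:
        e = 14 * 14 - 31 % elems
        if elems < 25:
            break
    return elems

e = 14 * 14 - 31 % elems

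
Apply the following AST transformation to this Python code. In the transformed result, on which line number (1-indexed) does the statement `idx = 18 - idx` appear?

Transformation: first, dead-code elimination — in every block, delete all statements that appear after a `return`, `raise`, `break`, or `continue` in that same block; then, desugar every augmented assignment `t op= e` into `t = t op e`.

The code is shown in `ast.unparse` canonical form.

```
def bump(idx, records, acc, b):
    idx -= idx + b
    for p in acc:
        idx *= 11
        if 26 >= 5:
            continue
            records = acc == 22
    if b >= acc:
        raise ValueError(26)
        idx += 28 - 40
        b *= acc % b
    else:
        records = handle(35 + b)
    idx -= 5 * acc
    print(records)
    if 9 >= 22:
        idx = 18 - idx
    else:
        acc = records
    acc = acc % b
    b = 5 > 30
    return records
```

14

Transformed code:
def bump(idx, records, acc, b):
    idx = idx - (idx + b)
    for p in acc:
        idx = idx * 11
        if 26 >= 5:
            continue
    if b >= acc:
        raise ValueError(26)
    else:
        records = handle(35 + b)
    idx = idx - 5 * acc
    print(records)
    if 9 >= 22:
        idx = 18 - idx
    else:
        acc = records
    acc = acc % b
    b = 5 > 30
    return records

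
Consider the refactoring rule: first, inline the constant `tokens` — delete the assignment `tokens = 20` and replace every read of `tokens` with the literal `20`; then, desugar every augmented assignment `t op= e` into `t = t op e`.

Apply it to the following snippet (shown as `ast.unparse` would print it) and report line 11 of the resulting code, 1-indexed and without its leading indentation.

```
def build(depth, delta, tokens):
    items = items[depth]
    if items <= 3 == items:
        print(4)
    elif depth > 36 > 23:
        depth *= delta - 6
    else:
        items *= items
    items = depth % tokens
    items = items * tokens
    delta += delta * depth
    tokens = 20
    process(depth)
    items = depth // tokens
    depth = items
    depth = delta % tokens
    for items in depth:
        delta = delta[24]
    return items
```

Transformed code:
def build(depth, delta, tokens):
    items = items[depth]
    if items <= 3 == items:
        print(4)
    elif depth > 36 > 23:
        depth = depth * (delta - 6)
    else:
        items = items * items
    items = depth % 20
    items = items * 20
    delta = delta + delta * depth
    process(depth)
    items = depth // 20
    depth = items
    depth = delta % 20
    for items in depth:
        delta = delta[24]
    return items

delta = delta + delta * depth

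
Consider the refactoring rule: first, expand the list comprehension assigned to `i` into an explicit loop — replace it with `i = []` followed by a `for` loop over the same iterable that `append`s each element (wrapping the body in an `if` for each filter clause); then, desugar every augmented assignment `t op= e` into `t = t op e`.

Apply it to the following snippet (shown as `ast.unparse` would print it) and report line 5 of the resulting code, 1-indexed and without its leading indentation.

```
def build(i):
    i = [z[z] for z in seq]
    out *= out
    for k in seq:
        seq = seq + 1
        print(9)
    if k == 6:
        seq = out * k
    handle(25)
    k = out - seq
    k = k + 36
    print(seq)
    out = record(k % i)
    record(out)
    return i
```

out = out * out

Transformed code:
def build(i):
    i = []
    for z in seq:
        i.append(z[z])
    out = out * out
    for k in seq:
        seq = seq + 1
        print(9)
    if k == 6:
        seq = out * k
    handle(25)
    k = out - seq
    k = k + 36
    print(seq)
    out = record(k % i)
    record(out)
    return i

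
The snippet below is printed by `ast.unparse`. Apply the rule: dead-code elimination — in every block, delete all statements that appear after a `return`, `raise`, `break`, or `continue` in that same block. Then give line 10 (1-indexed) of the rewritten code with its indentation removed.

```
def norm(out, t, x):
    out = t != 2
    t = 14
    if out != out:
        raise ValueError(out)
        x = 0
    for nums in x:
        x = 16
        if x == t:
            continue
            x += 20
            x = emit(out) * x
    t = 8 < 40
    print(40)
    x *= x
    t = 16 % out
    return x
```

t = 8 < 40

Transformed code:
def norm(out, t, x):
    out = t != 2
    t = 14
    if out != out:
        raise ValueError(out)
    for nums in x:
        x = 16
        if x == t:
            continue
    t = 8 < 40
    print(40)
    x *= x
    t = 16 % out
    return x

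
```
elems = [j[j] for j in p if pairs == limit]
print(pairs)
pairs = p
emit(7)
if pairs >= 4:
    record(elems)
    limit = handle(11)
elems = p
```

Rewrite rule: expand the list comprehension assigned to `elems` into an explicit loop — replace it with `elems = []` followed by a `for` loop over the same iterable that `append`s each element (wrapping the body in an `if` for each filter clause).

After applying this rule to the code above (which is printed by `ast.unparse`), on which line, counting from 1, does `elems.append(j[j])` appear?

Transformed code:
elems = []
for j in p:
    if pairs == limit:
        elems.append(j[j])
print(pairs)
pairs = p
emit(7)
if pairs >= 4:
    record(elems)
    limit = handle(11)
elems = p

4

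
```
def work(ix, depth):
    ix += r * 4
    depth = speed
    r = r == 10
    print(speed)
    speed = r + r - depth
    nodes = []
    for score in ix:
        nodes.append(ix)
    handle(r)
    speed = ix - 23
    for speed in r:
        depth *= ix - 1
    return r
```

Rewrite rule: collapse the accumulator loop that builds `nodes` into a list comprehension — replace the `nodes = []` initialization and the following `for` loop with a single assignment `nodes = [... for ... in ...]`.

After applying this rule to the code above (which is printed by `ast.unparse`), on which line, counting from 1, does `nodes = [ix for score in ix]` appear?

7

Transformed code:
def work(ix, depth):
    ix += r * 4
    depth = speed
    r = r == 10
    print(speed)
    speed = r + r - depth
    nodes = [ix for score in ix]
    handle(r)
    speed = ix - 23
    for speed in r:
        depth *= ix - 1
    return r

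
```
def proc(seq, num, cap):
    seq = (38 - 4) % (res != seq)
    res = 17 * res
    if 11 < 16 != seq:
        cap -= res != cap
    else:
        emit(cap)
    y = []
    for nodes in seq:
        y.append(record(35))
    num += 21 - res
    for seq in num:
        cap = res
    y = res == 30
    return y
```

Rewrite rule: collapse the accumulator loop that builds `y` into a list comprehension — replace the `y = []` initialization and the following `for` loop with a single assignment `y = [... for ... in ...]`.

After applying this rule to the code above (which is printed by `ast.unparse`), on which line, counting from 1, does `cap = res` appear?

11

Transformed code:
def proc(seq, num, cap):
    seq = (38 - 4) % (res != seq)
    res = 17 * res
    if 11 < 16 != seq:
        cap -= res != cap
    else:
        emit(cap)
    y = [record(35) for nodes in seq]
    num += 21 - res
    for seq in num:
        cap = res
    y = res == 30
    return y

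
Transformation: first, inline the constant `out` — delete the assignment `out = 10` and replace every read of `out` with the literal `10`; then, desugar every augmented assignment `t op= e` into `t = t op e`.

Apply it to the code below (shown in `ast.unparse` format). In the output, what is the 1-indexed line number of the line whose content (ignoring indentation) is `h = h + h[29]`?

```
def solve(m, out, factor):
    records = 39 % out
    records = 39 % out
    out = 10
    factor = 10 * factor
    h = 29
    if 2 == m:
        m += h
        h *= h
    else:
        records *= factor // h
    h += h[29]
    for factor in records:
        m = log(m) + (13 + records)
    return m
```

Transformed code:
def solve(m, out, factor):
    records = 39 % 10
    records = 39 % 10
    factor = 10 * factor
    h = 29
    if 2 == m:
        m = m + h
        h = h * h
    else:
        records = records * (factor // h)
    h = h + h[29]
    for factor in records:
        m = log(m) + (13 + records)
    return m

11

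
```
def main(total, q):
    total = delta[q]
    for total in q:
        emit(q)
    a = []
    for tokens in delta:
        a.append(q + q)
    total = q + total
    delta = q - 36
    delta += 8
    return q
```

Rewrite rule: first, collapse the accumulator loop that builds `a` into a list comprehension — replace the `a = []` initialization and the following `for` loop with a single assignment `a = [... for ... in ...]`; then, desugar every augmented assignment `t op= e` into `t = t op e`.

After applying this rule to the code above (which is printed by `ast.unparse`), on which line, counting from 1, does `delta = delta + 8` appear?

Transformed code:
def main(total, q):
    total = delta[q]
    for total in q:
        emit(q)
    a = [q + q for tokens in delta]
    total = q + total
    delta = q - 36
    delta = delta + 8
    return q

8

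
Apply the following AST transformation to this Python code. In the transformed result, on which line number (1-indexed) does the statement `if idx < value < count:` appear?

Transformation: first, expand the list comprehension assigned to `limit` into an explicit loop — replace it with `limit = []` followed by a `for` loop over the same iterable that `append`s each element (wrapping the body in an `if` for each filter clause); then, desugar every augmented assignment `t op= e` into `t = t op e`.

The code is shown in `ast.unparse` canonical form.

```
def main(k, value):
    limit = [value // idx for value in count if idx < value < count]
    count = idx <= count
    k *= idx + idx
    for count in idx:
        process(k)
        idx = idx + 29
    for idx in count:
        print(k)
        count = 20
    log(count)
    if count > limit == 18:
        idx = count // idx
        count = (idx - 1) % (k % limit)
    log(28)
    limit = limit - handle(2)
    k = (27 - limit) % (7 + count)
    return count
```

Transformed code:
def main(k, value):
    limit = []
    for value in count:
        if idx < value < count:
            limit.append(value // idx)
    count = idx <= count
    k = k * (idx + idx)
    for count in idx:
        process(k)
        idx = idx + 29
    for idx in count:
        print(k)
        count = 20
    log(count)
    if count > limit == 18:
        idx = count // idx
        count = (idx - 1) % (k % limit)
    log(28)
    limit = limit - handle(2)
    k = (27 - limit) % (7 + count)
    return count

4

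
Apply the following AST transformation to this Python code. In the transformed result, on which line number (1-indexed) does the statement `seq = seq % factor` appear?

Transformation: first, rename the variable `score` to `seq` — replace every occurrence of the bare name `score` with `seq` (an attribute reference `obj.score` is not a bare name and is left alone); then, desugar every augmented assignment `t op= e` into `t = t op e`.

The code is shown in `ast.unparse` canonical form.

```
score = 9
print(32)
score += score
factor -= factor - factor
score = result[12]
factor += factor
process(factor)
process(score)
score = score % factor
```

9

Transformed code:
seq = 9
print(32)
seq = seq + seq
factor = factor - (factor - factor)
seq = result[12]
factor = factor + factor
process(factor)
process(seq)
seq = seq % factor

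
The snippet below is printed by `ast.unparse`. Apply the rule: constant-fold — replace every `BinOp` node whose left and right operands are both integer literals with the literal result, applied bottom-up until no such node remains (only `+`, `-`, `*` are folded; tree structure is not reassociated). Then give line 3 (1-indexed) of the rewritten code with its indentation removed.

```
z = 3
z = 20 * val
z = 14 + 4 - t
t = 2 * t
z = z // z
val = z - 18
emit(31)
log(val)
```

Transformed code:
z = 3
z = 20 * val
z = 18 - t
t = 2 * t
z = z // z
val = z - 18
emit(31)
log(val)

z = 18 - t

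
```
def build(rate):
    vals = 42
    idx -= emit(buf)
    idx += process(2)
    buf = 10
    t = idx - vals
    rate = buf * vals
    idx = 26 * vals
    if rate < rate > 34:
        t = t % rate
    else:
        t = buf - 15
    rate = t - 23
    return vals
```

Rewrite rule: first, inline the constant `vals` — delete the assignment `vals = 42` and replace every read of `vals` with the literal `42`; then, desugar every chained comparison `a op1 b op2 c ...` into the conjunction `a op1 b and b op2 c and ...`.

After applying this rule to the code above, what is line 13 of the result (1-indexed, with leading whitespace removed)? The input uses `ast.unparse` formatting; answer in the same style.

Transformed code:
def build(rate):
    idx -= emit(buf)
    idx += process(2)
    buf = 10
    t = idx - 42
    rate = buf * 42
    idx = 26 * 42
    if rate < rate and rate > 34:
        t = t % rate
    else:
        t = buf - 15
    rate = t - 23
    return 42

return 42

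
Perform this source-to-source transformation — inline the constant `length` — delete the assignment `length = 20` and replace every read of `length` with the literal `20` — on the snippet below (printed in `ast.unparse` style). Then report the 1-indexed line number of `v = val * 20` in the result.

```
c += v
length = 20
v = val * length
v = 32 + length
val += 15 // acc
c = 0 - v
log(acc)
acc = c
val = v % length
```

2

Transformed code:
c += v
v = val * 20
v = 32 + 20
val += 15 // acc
c = 0 - v
log(acc)
acc = c
val = v % 20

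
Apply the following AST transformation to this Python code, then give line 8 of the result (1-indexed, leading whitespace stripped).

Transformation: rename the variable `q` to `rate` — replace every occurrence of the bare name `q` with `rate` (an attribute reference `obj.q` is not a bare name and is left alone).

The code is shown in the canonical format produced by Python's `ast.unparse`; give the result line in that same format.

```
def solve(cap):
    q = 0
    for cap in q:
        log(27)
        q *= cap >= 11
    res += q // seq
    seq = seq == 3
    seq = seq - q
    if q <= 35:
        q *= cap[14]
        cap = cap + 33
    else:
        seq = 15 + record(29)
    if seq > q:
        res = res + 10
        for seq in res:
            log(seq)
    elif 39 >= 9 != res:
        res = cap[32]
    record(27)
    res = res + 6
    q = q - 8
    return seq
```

Transformed code:
def solve(cap):
    rate = 0
    for cap in rate:
        log(27)
        rate *= cap >= 11
    res += rate // seq
    seq = seq == 3
    seq = seq - rate
    if rate <= 35:
        rate *= cap[14]
        cap = cap + 33
    else:
        seq = 15 + record(29)
    if seq > rate:
        res = res + 10
        for seq in res:
            log(seq)
    elif 39 >= 9 != res:
        res = cap[32]
    record(27)
    res = res + 6
    rate = rate - 8
    return seq

seq = seq - rate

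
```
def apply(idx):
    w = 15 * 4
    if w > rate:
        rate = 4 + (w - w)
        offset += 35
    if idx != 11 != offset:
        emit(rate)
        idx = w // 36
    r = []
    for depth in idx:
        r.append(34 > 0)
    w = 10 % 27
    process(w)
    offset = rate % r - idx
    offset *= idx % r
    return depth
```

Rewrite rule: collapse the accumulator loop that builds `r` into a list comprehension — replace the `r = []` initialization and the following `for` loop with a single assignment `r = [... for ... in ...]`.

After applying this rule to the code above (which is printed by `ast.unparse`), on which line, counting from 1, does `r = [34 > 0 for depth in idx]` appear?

9

Transformed code:
def apply(idx):
    w = 15 * 4
    if w > rate:
        rate = 4 + (w - w)
        offset += 35
    if idx != 11 != offset:
        emit(rate)
        idx = w // 36
    r = [34 > 0 for depth in idx]
    w = 10 % 27
    process(w)
    offset = rate % r - idx
    offset *= idx % r
    return depth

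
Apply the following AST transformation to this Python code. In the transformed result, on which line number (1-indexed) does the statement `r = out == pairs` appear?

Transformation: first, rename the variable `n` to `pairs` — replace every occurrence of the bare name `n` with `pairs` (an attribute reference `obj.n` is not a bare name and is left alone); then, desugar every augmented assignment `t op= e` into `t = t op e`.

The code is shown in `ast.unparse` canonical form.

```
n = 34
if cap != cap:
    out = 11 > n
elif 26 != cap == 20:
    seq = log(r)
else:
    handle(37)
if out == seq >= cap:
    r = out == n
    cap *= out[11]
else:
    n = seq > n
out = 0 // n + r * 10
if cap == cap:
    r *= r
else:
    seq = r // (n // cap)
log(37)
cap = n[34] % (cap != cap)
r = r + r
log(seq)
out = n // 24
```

Transformed code:
pairs = 34
if cap != cap:
    out = 11 > pairs
elif 26 != cap == 20:
    seq = log(r)
else:
    handle(37)
if out == seq >= cap:
    r = out == pairs
    cap = cap * out[11]
else:
    pairs = seq > pairs
out = 0 // pairs + r * 10
if cap == cap:
    r = r * r
else:
    seq = r // (pairs // cap)
log(37)
cap = pairs[34] % (cap != cap)
r = r + r
log(seq)
out = pairs // 24

9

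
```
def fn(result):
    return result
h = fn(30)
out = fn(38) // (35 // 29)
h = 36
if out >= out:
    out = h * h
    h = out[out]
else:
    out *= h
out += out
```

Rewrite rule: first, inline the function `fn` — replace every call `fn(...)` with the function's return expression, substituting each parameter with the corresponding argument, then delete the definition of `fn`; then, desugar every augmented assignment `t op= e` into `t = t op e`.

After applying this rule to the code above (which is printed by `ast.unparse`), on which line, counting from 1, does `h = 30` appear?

Transformed code:
h = 30
out = 38 // (35 // 29)
h = 36
if out >= out:
    out = h * h
    h = out[out]
else:
    out = out * h
out = out + out

1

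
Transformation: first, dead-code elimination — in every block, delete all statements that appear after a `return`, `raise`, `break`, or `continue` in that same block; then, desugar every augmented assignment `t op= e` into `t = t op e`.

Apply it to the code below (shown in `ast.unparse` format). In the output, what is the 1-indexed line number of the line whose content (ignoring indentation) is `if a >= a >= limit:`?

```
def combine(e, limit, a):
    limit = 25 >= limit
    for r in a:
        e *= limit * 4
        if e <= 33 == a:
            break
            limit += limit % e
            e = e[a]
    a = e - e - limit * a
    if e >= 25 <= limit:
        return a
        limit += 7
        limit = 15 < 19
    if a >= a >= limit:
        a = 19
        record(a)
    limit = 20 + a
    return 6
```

Transformed code:
def combine(e, limit, a):
    limit = 25 >= limit
    for r in a:
        e = e * (limit * 4)
        if e <= 33 == a:
            break
    a = e - e - limit * a
    if e >= 25 <= limit:
        return a
    if a >= a >= limit:
        a = 19
        record(a)
    limit = 20 + a
    return 6

10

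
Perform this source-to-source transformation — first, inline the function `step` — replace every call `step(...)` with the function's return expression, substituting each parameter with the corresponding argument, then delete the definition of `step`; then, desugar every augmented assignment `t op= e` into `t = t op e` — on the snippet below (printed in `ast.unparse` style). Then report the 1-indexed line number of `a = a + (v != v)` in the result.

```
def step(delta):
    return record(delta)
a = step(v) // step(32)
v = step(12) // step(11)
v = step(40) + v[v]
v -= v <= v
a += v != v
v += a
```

Transformed code:
a = record(v) // record(32)
v = record(12) // record(11)
v = record(40) + v[v]
v = v - (v <= v)
a = a + (v != v)
v = v + a

5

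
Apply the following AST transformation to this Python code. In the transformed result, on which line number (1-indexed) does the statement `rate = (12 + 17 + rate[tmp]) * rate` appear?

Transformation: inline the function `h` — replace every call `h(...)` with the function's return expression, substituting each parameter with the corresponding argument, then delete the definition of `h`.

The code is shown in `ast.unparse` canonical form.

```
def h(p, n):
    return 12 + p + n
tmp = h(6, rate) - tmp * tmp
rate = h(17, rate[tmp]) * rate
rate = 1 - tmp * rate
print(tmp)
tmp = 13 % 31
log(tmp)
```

2

Transformed code:
tmp = 12 + 6 + rate - tmp * tmp
rate = (12 + 17 + rate[tmp]) * rate
rate = 1 - tmp * rate
print(tmp)
tmp = 13 % 31
log(tmp)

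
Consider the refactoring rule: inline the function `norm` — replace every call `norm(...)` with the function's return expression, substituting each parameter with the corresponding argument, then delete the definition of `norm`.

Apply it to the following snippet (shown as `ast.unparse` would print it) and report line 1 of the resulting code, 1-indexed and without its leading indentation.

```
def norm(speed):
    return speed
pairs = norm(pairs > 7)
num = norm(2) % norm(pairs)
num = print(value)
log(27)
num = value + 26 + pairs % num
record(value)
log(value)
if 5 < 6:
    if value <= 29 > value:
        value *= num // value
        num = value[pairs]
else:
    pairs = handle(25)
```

Transformed code:
pairs = pairs > 7
num = 2 % pairs
num = print(value)
log(27)
num = value + 26 + pairs % num
record(value)
log(value)
if 5 < 6:
    if value <= 29 > value:
        value *= num // value
        num = value[pairs]
else:
    pairs = handle(25)

pairs = pairs > 7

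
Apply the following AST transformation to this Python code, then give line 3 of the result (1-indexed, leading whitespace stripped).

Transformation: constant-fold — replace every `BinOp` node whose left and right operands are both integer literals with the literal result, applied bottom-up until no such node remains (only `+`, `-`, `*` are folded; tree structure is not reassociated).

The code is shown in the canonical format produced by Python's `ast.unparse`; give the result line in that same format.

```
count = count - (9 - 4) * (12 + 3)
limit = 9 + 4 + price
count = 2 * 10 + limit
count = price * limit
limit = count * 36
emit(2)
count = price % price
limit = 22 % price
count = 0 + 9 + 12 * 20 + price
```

count = 20 + limit

Transformed code:
count = count - 75
limit = 13 + price
count = 20 + limit
count = price * limit
limit = count * 36
emit(2)
count = price % price
limit = 22 % price
count = 249 + price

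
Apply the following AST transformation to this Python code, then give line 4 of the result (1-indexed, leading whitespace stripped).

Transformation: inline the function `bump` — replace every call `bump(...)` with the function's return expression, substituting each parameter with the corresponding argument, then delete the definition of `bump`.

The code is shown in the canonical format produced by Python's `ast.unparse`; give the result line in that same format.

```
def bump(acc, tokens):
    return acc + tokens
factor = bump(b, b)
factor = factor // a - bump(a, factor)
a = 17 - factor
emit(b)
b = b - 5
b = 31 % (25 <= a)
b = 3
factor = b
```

emit(b)

Transformed code:
factor = b + b
factor = factor // a - (a + factor)
a = 17 - factor
emit(b)
b = b - 5
b = 31 % (25 <= a)
b = 3
factor = b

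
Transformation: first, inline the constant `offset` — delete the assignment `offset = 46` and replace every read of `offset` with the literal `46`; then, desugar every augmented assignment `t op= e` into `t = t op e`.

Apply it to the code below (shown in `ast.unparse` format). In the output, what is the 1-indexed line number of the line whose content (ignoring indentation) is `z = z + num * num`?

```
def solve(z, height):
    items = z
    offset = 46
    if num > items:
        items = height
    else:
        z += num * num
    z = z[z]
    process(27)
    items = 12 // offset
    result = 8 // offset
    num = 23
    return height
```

Transformed code:
def solve(z, height):
    items = z
    if num > items:
        items = height
    else:
        z = z + num * num
    z = z[z]
    process(27)
    items = 12 // 46
    result = 8 // 46
    num = 23
    return height

6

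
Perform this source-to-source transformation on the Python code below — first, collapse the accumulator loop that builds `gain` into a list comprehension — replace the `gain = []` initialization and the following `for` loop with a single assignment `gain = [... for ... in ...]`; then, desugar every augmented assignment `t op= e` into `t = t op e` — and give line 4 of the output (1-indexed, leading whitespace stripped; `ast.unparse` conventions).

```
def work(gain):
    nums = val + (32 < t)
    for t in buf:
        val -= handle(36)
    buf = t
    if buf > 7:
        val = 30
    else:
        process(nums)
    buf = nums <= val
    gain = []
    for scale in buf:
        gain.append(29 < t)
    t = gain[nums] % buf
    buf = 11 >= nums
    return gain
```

Transformed code:
def work(gain):
    nums = val + (32 < t)
    for t in buf:
        val = val - handle(36)
    buf = t
    if buf > 7:
        val = 30
    else:
        process(nums)
    buf = nums <= val
    gain = [29 < t for scale in buf]
    t = gain[nums] % buf
    buf = 11 >= nums
    return gain

val = val - handle(36)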